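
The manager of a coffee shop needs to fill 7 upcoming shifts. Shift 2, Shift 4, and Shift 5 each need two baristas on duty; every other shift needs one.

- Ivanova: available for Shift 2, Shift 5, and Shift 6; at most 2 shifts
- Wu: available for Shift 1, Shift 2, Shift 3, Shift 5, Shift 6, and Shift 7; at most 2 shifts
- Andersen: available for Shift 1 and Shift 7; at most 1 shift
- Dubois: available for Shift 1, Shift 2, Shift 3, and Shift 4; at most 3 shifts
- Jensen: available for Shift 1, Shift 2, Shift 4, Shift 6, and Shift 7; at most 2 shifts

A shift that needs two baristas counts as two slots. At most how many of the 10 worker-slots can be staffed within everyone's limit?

Total capacity across all baristas is 2+2+1+3+2 = 10, and 10 slots are needed, so at most 10 can be filled.
An assignment achieving 10: Shift 1→Dubois, Shift 2→Dubois+Jensen, Shift 3→Wu, Shift 4→Dubois+Jensen, Shift 5→Ivanova+Wu, Shift 6→Ivanova, Shift 7→Andersen.
Loads: Ivanova 2/2, Wu 2/2, Andersen 1/1, Dubois 3/3, Jensen 2/2.

10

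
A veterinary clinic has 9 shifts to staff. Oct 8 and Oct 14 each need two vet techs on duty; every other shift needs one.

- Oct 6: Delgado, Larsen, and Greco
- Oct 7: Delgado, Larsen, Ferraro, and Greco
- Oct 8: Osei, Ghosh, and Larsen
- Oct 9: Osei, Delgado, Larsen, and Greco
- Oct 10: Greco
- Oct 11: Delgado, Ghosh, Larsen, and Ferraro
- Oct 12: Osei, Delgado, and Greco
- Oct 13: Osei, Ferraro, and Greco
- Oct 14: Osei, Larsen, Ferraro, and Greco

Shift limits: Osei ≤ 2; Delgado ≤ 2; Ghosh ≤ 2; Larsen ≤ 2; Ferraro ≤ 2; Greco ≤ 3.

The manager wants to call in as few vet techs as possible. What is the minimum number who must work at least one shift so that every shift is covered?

11 slots to fill and no one can take more than 3, so at least ⌈11/3⌉ = 4 vet techs are needed.
Any 4 vet techs together have capacity at most 3+2+2+2 = 9 < 11 slots, so 4 can never suffice.
Osei, Delgado, Ghosh, Larsen, and Greco alone can cover everything: Oct 6→Delgado, Oct 7→Delgado, Oct 8→Osei+Ghosh, Oct 9→Larsen, Oct 10→Greco, Oct 11→Ghosh, Oct 12→Greco, Oct 13→Osei, Oct 14→Larsen+Greco.

5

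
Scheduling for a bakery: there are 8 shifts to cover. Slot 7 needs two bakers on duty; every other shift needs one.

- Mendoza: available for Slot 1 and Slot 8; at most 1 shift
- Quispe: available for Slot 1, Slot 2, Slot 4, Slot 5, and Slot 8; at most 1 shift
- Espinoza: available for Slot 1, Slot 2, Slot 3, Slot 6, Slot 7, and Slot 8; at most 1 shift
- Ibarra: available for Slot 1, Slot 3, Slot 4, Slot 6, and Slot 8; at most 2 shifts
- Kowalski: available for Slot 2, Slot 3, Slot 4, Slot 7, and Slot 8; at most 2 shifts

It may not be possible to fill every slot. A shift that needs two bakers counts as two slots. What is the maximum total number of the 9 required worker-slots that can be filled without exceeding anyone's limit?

7

Total capacity across all bakers is 1+1+1+2+2 = 7, and 9 slots are needed, so at most 7 can be filled.
An assignment achieving 7: Slot 1→Mendoza, Slot 2→Kowalski, Slot 3→Ibarra, Slot 4→Ibarra, Slot 5→Quispe, Slot 6→Espinoza, Slot 7→Kowalski.
Loads: Mendoza 1/1, Quispe 1/1, Espinoza 1/1, Ibarra 2/2, Kowalski 2/2.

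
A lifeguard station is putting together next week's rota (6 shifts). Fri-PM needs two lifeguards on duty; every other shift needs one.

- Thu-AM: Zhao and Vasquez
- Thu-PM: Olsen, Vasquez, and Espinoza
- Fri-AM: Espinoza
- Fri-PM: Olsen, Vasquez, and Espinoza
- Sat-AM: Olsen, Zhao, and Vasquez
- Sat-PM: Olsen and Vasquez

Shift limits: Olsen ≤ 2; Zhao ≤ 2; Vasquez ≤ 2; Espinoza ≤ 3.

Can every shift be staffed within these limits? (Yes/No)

Yes

Fri-AM can only be covered by Espinoza, so that assignment is forced.
One valid schedule: Thu-AM→Zhao, Thu-PM→Olsen, Fri-AM→Espinoza, Fri-PM→Vasquez+Espinoza, Sat-AM→Zhao, Sat-PM→Olsen.
Loads: Olsen 2/2, Zhao 2/2, Vasquez 1/2, Espinoza 2/3 — all within limits.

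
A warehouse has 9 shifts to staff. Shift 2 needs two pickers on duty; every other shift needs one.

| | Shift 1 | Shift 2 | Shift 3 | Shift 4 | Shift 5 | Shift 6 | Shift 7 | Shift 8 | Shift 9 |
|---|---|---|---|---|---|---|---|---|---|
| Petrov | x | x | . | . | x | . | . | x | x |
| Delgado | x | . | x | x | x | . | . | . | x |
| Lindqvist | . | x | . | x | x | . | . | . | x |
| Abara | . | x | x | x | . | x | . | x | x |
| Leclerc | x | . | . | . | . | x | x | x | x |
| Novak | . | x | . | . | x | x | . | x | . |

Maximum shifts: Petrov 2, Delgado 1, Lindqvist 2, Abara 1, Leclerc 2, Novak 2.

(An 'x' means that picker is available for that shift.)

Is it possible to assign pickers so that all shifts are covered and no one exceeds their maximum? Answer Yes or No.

Shift 7 can only be covered by Leclerc, so that assignment is forced.
One valid schedule: Shift 1→Petrov, Shift 2→Lindqvist+Novak, Shift 3→Delgado, Shift 4→Lindqvist, Shift 5→Petrov, Shift 6→Abara, Shift 7→Leclerc, Shift 8→Novak, Shift 9→Leclerc.
Loads: Petrov 2/2, Delgado 1/1, Lindqvist 2/2, Abara 1/1, Leclerc 2/2, Novak 2/2 — all within limits.

Yes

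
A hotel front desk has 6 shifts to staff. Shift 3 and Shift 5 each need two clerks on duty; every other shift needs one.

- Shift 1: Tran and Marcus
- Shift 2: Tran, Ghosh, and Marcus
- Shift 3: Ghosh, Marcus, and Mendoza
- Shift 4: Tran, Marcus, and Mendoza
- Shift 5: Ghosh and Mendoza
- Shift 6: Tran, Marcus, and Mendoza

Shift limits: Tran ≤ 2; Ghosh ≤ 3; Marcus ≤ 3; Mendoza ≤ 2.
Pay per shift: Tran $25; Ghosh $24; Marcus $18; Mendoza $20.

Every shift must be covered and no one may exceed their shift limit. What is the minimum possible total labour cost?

Shift 5 can only be covered by Ghosh and Mendoza, so that assignment is forced.
Picking the cheapest available clerk for each shift independently would cost $154, but that ignores the shift limits.
An optimal schedule: Shift 1→Marcus, Shift 2→Ghosh, Shift 3→Marcus+Ghosh, Shift 4→Marcus, Shift 5→Mendoza+Ghosh, Shift 6→Mendoza.
Total: 18 + 24 + 18 + 24 + 18 + 20 + 24 + 20 = $166.

$166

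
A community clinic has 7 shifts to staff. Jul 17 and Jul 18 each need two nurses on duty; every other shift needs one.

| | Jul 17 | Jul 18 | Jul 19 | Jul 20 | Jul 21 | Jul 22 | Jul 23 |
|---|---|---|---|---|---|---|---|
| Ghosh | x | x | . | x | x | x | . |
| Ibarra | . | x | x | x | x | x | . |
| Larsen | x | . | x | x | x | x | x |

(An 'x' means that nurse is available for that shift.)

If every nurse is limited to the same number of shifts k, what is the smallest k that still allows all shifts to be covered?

With 3 nurses and 9 worker-slots to fill, someone must work at least ⌈9/3⌉ = 3 shifts, so k ≥ 3.
k = 3 works: Jul 17→Ghosh+Larsen, Jul 18→Ghosh+Ibarra, Jul 19→Ibarra, Jul 20→Ghosh, Jul 21→Ibarra, Jul 22→Larsen, Jul 23→Larsen.
Loads: Ghosh 3, Ibarra 3, Larsen 3 — all ≤ 3.

3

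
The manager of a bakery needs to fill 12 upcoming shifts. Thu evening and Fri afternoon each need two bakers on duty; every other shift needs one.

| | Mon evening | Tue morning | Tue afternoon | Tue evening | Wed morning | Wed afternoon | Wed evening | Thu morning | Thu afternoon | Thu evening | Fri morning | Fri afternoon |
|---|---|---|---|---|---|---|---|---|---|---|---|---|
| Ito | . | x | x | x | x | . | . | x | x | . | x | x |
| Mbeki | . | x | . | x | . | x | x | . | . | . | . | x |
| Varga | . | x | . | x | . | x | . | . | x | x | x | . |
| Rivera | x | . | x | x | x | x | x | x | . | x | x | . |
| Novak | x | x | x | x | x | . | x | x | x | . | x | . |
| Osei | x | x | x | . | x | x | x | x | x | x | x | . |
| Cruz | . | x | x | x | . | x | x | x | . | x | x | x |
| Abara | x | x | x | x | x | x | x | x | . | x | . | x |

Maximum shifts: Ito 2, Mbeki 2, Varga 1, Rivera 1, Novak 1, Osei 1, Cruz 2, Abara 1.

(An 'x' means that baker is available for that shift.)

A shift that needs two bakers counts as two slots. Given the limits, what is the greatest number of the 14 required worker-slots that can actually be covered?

11

Total capacity across all bakers is 2+2+1+1+1+1+2+1 = 11, and 14 slots are needed, so at most 11 can be filled.
An assignment achieving 11: Mon evening→Rivera, Tue afternoon→Cruz, Wed morning→Novak, Wed afternoon→Mbeki, Wed evening→Cruz, Thu morning→Abara, Thu afternoon→Ito, Thu evening→Varga+Osei, Fri afternoon→Ito+Mbeki.
Loads: Ito 2/2, Mbeki 2/2, Varga 1/1, Rivera 1/1, Novak 1/1, Osei 1/1, Cruz 2/2, Abara 1/1.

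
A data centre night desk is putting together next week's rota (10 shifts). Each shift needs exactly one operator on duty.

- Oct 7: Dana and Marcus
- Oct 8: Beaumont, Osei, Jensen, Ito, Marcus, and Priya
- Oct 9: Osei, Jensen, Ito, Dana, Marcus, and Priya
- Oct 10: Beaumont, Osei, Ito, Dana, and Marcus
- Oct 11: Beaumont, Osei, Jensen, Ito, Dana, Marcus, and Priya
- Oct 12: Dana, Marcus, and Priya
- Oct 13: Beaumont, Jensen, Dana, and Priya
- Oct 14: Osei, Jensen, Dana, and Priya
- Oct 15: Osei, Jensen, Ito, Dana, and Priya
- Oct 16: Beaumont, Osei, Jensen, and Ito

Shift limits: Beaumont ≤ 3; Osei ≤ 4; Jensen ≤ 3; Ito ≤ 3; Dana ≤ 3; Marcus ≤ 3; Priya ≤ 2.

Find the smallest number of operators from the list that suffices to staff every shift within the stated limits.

3

10 slots to fill and no one can take more than 4, so at least ⌈10/4⌉ = 3 operators are needed.
Beaumont, Osei, and Dana alone can cover everything: Oct 7→Dana, Oct 8→Beaumont, Oct 9→Osei, Oct 10→Osei, Oct 11→Dana, Oct 12→Dana, Oct 13→Beaumont, Oct 14→Osei, Oct 15→Osei, Oct 16→Beaumont.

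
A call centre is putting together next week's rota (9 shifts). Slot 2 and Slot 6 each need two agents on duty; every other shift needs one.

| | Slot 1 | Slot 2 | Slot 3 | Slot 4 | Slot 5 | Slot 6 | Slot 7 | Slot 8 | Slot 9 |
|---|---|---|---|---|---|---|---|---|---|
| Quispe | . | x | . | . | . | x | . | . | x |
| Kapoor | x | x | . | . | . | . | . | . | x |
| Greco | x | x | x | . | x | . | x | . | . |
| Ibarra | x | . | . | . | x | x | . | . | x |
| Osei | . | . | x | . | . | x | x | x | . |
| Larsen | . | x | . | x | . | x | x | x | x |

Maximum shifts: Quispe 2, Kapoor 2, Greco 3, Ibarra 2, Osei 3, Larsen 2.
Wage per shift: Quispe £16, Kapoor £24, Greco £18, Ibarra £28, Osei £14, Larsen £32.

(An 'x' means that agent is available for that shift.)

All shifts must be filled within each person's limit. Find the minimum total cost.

Slot 4 can only be covered by Larsen, so that assignment is forced.
Picking the cheapest available agent for each shift independently would cost £190, but that ignores the shift limits.
An optimal schedule: Slot 1→Greco, Slot 2→Quispe+Kapoor, Slot 3→Osei, Slot 4→Larsen, Slot 5→Greco, Slot 6→Osei+Quispe, Slot 7→Greco, Slot 8→Osei, Slot 9→Kapoor.
Total: 18 + 16 + 24 + 14 + 32 + 18 + 14 + 16 + 18 + 14 + 24 = £208.

£208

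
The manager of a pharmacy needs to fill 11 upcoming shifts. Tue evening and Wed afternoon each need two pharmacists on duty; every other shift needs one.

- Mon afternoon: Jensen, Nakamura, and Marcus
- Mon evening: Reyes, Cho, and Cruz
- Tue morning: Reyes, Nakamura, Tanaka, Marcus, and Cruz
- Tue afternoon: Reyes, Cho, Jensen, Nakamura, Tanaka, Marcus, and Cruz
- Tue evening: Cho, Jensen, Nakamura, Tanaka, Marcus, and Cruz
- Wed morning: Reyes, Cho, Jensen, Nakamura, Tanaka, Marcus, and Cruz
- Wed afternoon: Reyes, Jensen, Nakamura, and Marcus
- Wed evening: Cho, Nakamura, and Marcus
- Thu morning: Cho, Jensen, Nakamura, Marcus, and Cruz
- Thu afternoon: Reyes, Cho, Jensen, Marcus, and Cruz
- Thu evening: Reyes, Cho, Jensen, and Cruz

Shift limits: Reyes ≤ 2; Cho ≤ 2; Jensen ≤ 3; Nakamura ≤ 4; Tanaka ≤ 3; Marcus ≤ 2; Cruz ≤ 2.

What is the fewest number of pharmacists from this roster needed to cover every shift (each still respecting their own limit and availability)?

13 slots to fill and no one can take more than 4, so at least ⌈13/4⌉ = 4 pharmacists are needed.
Any 4 pharmacists together have capacity at most 4+3+3+2 = 12 < 13 slots, so 4 can never suffice.
Reyes, Cho, Jensen, Nakamura, and Tanaka alone can cover everything: Mon afternoon→Jensen, Mon evening→Reyes, Tue morning→Reyes, Tue afternoon→Nakamura, Tue evening→Nakamura+Tanaka, Wed morning→Tanaka, Wed afternoon→Jensen+Nakamura, Wed evening→Cho, Thu morning→Nakamura, Thu afternoon→Cho, Thu evening→Jensen.

5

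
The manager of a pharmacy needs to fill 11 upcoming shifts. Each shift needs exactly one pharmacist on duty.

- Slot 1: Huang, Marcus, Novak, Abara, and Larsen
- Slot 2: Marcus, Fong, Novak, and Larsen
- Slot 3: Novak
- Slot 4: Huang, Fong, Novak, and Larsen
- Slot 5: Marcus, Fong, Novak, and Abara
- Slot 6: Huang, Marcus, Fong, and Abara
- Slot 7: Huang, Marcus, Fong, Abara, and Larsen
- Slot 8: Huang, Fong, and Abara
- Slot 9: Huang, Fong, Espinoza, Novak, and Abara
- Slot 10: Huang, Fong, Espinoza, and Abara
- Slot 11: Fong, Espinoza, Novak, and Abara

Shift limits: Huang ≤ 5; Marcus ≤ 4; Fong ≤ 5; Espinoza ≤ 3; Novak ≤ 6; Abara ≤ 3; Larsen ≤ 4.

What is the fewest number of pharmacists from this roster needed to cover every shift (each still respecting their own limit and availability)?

11 slots to fill and no one can take more than 6, so at least ⌈11/6⌉ = 2 pharmacists are needed.
Huang and Novak alone can cover everything: Slot 1→Huang, Slot 2→Novak, Slot 3→Novak, Slot 4→Novak, Slot 5→Novak, Slot 6→Huang, Slot 7→Huang, Slot 8→Huang, Slot 9→Novak, Slot 10→Huang, Slot 11→Novak.

2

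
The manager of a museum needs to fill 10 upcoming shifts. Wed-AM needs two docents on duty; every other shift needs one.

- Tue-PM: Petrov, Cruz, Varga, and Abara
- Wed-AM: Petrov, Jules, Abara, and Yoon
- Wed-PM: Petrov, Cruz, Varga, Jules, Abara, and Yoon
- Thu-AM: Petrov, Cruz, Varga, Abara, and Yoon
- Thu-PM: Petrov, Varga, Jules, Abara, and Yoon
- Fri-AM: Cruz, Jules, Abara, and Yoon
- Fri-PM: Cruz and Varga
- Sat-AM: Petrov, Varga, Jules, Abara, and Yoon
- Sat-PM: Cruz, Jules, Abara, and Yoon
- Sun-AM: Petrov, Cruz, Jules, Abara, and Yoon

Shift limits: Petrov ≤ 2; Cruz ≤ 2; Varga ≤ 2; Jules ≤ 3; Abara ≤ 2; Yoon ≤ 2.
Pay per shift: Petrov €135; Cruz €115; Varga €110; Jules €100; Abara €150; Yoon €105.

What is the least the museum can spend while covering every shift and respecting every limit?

Picking the cheapest available docent for each shift independently would cost €1130, but that ignores the shift limits.
An optimal schedule: Tue-PM→Varga, Wed-AM→Yoon+Petrov, Wed-PM→Cruz, Thu-AM→Yoon, Thu-PM→Jules, Fri-AM→Jules, Fri-PM→Varga, Sat-AM→Petrov, Sat-PM→Jules, Sun-AM→Cruz.
Total: 110 + 105 + 135 + 115 + 105 + 100 + 100 + 110 + 135 + 100 + 115 = €1230.

€1230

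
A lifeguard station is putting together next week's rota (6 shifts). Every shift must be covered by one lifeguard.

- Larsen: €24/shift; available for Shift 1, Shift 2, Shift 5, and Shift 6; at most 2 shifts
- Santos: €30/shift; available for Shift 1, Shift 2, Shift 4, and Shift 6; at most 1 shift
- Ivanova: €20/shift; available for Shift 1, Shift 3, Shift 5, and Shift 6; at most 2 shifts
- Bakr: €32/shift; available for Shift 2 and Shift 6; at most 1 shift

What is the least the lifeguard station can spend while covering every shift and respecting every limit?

Shift 3 can only be covered by Ivanova, so that assignment is forced.
Shift 4 can only be covered by Santos, so that assignment is forced.
Picking the cheapest available lifeguard for each shift independently would cost €134, but that ignores the shift limits.
An optimal schedule: Shift 1→Larsen, Shift 2→Bakr, Shift 3→Ivanova, Shift 4→Santos, Shift 5→Larsen, Shift 6→Ivanova.
Total: 24 + 32 + 20 + 30 + 24 + 20 = €150.

€150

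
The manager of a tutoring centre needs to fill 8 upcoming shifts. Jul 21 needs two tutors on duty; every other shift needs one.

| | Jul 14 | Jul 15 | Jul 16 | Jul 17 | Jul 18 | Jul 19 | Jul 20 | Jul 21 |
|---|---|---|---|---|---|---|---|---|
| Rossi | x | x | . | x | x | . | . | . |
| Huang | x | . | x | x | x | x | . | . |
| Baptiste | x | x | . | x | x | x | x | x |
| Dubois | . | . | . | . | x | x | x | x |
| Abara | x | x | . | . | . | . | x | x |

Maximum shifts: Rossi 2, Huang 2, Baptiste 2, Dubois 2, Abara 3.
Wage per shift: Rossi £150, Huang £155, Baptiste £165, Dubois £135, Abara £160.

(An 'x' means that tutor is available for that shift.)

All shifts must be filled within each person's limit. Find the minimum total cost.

£1360

Jul 16 can only be covered by Huang, so that assignment is forced.
Picking the cheapest available tutor for each shift independently would cost £1305, but that ignores the shift limits.
An optimal schedule: Jul 14→Abara, Jul 15→Rossi, Jul 16→Huang, Jul 17→Rossi, Jul 18→Huang, Jul 19→Dubois, Jul 20→Abara, Jul 21→Dubois+Abara.
Total: 160 + 150 + 155 + 150 + 155 + 135 + 160 + 135 + 160 = £1360.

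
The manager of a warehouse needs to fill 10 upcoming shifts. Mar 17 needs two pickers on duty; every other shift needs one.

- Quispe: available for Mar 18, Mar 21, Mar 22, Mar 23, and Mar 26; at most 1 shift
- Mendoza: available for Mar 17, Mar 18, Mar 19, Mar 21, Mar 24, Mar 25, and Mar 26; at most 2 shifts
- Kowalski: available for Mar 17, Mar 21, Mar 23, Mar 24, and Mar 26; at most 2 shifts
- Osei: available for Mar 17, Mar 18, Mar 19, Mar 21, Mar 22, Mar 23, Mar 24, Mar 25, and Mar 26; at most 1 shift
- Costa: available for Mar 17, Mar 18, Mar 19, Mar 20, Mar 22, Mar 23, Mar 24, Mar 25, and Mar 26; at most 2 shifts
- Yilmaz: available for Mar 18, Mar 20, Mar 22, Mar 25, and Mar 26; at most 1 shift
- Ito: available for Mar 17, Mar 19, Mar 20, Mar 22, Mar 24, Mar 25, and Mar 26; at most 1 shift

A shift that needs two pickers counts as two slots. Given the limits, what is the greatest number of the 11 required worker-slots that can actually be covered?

Total capacity across all pickers is 1+2+2+1+2+1+1 = 10, and 11 slots are needed, so at most 10 can be filled.
An assignment achieving 10: Mar 17→Mendoza+Kowalski, Mar 18→Osei, Mar 19→Mendoza, Mar 20→Costa, Mar 21→Quispe, Mar 22→Costa, Mar 23→Kowalski, Mar 24→Ito, Mar 25→Yilmaz.
Loads: Quispe 1/1, Mendoza 2/2, Kowalski 2/2, Osei 1/1, Costa 2/2, Yilmaz 1/1, Ito 1/1.

10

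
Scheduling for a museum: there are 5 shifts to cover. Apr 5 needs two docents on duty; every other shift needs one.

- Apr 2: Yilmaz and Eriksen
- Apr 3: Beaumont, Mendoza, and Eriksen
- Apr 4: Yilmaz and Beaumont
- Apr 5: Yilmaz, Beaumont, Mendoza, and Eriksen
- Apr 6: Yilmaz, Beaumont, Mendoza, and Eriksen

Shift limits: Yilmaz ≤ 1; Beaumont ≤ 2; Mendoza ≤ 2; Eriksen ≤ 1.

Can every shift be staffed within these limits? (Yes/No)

Yes

One valid schedule: Apr 2→Yilmaz, Apr 3→Beaumont, Apr 4→Beaumont, Apr 5→Mendoza+Eriksen, Apr 6→Mendoza.
Loads: Yilmaz 1/1, Beaumont 2/2, Mendoza 2/2, Eriksen 1/1 — all within limits.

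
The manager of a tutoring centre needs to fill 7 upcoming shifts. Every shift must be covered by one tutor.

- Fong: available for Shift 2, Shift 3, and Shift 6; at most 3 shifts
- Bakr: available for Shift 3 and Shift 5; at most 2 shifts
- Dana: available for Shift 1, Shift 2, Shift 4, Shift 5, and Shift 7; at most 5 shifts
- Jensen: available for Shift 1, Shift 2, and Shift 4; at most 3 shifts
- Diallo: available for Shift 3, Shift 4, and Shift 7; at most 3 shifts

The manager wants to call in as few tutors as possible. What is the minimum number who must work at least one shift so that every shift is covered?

7 slots to fill and no one can take more than 5, so at least ⌈7/5⌉ = 2 tutors are needed.
Fong and Dana alone can cover everything: Shift 1→Dana, Shift 2→Fong, Shift 3→Fong, Shift 4→Dana, Shift 5→Dana, Shift 6→Fong, Shift 7→Dana.

2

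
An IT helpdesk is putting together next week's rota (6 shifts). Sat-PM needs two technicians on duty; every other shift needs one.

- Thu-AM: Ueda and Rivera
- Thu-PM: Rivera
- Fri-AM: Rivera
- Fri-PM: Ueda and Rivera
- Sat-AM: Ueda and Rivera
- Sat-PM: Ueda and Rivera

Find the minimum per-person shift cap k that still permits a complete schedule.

4

With 2 technicians and 7 worker-slots to fill, someone must work at least ⌈7/2⌉ = 4 shifts, so k ≥ 4.
k = 4 works: Thu-AM→Ueda, Thu-PM→Rivera, Fri-AM→Rivera, Fri-PM→Ueda, Sat-AM→Ueda, Sat-PM→Ueda+Rivera.
Loads: Ueda 4, Rivera 3 — all ≤ 4.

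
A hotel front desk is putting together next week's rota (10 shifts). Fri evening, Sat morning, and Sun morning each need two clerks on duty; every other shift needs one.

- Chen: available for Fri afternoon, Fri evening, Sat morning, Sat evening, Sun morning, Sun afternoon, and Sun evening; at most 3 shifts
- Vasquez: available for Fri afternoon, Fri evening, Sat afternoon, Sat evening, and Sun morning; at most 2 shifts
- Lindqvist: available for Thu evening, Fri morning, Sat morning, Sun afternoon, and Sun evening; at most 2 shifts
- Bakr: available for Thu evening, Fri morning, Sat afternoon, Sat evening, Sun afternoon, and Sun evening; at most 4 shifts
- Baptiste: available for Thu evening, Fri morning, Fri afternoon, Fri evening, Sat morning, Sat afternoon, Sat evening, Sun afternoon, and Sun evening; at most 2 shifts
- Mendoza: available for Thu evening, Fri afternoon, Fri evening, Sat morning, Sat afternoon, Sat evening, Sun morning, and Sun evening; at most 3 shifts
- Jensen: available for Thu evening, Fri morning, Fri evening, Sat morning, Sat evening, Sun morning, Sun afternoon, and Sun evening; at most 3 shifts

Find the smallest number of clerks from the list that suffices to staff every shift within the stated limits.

4

13 slots to fill and no one can take more than 4, so at least ⌈13/4⌉ = 4 clerks are needed.
Chen, Bakr, Mendoza, and Jensen alone can cover everything: Thu evening→Bakr, Fri morning→Bakr, Fri afternoon→Chen, Fri evening→Chen+Mendoza, Sat morning→Chen+Mendoza, Sat afternoon→Bakr, Sat evening→Jensen, Sun morning→Mendoza+Jensen, Sun afternoon→Bakr, Sun evening→Jensen.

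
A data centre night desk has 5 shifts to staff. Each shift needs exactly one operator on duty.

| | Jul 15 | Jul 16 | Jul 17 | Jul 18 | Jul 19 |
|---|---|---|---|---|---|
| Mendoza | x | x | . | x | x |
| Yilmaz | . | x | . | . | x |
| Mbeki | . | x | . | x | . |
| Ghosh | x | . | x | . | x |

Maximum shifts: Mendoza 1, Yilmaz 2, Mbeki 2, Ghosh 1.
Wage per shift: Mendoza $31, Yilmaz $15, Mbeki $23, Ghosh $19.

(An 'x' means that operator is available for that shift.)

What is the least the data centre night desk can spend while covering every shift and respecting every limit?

Jul 17 can only be covered by Ghosh, so that assignment is forced.
Picking the cheapest available operator for each shift independently would cost $91, but that ignores the shift limits.
An optimal schedule: Jul 15→Mendoza, Jul 16→Yilmaz, Jul 17→Ghosh, Jul 18→Mbeki, Jul 19→Yilmaz.
Total: 31 + 15 + 19 + 23 + 15 = $103.

$103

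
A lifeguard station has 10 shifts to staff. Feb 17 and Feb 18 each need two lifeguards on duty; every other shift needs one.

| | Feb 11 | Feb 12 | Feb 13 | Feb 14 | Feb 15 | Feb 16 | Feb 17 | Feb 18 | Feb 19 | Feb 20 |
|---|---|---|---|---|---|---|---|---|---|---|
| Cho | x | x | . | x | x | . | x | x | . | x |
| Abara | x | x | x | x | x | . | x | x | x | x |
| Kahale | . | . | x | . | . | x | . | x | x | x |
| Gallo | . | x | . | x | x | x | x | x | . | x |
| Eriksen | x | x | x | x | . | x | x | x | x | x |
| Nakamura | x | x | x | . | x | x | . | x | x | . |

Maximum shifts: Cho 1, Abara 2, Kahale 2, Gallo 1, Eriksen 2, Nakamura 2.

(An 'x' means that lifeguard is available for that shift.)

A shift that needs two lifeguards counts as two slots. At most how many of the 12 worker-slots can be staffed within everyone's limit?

Total capacity across all lifeguards is 1+2+2+1+2+2 = 10, and 12 slots are needed, so at most 10 can be filled.
An assignment achieving 10: Feb 11→Cho, Feb 12→Nakamura, Feb 13→Abara, Feb 14→Abara, Feb 15→Gallo, Feb 16→Kahale, Feb 17→Eriksen, Feb 18→Nakamura, Feb 19→Kahale, Feb 20→Eriksen.
Loads: Cho 1/1, Abara 2/2, Kahale 2/2, Gallo 1/1, Eriksen 2/2, Nakamura 2/2.

10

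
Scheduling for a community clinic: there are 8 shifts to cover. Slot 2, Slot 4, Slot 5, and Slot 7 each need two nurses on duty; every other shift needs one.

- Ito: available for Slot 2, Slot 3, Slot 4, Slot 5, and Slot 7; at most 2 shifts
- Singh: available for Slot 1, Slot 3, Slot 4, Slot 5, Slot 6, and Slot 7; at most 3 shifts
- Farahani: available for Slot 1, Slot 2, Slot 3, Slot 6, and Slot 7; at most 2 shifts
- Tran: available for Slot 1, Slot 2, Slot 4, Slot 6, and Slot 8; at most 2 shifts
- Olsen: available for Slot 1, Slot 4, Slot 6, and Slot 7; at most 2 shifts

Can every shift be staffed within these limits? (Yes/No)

Total capacity is 2+3+2+2+2 = 11 but 12 worker-slots are needed — infeasible.

No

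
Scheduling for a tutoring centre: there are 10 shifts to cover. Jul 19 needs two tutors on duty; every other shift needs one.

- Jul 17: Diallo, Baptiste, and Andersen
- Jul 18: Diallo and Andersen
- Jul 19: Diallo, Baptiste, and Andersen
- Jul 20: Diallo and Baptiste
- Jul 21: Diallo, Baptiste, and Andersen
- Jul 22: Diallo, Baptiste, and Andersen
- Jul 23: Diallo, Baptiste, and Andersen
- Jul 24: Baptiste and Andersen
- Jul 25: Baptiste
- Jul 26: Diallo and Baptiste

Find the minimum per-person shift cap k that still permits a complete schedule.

With 3 tutors and 11 worker-slots to fill, someone must work at least ⌈11/3⌉ = 4 shifts, so k ≥ 4.
k = 4 works: Jul 17→Diallo, Jul 18→Diallo, Jul 19→Baptiste+Andersen, Jul 20→Diallo, Jul 21→Baptiste, Jul 22→Andersen, Jul 23→Andersen, Jul 24→Baptiste, Jul 25→Baptiste, Jul 26→Diallo.
Loads: Diallo 4, Baptiste 4, Andersen 3 — all ≤ 4.

4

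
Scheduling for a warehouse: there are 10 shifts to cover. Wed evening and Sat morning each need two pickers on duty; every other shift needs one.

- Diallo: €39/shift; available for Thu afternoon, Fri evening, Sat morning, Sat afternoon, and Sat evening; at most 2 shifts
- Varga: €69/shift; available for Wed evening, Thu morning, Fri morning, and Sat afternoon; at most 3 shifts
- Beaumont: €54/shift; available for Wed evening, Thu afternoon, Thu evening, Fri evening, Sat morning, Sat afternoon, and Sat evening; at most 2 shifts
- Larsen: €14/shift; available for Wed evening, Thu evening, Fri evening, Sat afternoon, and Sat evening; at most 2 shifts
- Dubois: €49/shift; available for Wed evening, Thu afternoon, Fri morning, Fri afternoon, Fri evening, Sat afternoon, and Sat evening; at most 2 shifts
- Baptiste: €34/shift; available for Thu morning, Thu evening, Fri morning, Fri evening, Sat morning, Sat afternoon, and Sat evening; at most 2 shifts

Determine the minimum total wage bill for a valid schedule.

Fri afternoon can only be covered by Dubois, so that assignment is forced.
Picking the cheapest available picker for each shift independently would cost €348, but that ignores the shift limits.
An optimal schedule: Wed evening→Beaumont+Varga, Thu morning→Baptiste, Thu afternoon→Diallo, Thu evening→Larsen, Fri morning→Baptiste, Fri afternoon→Dubois, Fri evening→Larsen, Sat morning→Diallo+Beaumont, Sat afternoon→Varga, Sat evening→Dubois.
Total: 54 + 69 + 34 + 39 + 14 + 34 + 49 + 14 + 39 + 54 + 69 + 49 = €518.

€518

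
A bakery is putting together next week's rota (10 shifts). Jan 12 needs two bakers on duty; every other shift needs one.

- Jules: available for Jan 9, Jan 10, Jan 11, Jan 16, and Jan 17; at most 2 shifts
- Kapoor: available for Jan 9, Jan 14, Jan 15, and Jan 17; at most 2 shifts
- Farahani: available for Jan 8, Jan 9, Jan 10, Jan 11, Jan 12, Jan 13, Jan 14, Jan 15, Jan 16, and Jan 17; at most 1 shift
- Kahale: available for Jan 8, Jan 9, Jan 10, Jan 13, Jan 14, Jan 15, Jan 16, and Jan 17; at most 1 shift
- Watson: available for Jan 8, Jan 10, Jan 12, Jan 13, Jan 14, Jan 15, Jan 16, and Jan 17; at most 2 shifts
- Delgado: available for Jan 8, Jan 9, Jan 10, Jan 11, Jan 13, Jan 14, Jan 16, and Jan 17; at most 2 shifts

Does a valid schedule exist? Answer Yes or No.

Total capacity is 2+2+1+1+2+2 = 10 but 11 worker-slots are needed — infeasible.

No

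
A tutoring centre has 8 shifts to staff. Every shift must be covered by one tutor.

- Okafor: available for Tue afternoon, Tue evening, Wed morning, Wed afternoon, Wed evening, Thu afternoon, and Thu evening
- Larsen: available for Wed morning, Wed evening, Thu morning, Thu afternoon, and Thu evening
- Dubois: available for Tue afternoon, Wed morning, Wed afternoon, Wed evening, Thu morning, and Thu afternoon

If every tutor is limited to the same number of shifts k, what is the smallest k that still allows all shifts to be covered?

With 3 tutors and 8 worker-slots to fill, someone must work at least ⌈8/3⌉ = 3 shifts, so k ≥ 3.
k = 3 works: Tue afternoon→Okafor, Tue evening→Okafor, Wed morning→Larsen, Wed afternoon→Okafor, Wed evening→Dubois, Thu morning→Larsen, Thu afternoon→Dubois, Thu evening→Larsen.
Loads: Okafor 3, Larsen 3, Dubois 2 — all ≤ 3.

3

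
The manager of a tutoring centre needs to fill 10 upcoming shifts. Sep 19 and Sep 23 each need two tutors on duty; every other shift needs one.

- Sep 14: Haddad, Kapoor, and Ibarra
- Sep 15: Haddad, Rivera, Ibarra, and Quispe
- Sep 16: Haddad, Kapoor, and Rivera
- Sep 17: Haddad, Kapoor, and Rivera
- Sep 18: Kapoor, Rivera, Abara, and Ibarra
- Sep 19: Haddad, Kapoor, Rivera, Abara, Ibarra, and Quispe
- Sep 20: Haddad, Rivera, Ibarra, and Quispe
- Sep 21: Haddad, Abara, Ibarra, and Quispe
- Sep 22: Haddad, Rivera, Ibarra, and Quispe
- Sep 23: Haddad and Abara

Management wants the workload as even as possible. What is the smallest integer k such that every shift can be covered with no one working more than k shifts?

With 6 tutors and 12 worker-slots to fill, someone must work at least ⌈12/6⌉ = 2 shifts, so k ≥ 2.
k = 2 works: Sep 14→Haddad, Sep 15→Rivera, Sep 16→Kapoor, Sep 17→Kapoor, Sep 18→Rivera, Sep 19→Ibarra+Quispe, Sep 20→Ibarra, Sep 21→Abara, Sep 22→Quispe, Sep 23→Haddad+Abara.
Loads: Haddad 2, Kapoor 2, Rivera 2, Abara 2, Ibarra 2, Quispe 2 — all ≤ 2.

2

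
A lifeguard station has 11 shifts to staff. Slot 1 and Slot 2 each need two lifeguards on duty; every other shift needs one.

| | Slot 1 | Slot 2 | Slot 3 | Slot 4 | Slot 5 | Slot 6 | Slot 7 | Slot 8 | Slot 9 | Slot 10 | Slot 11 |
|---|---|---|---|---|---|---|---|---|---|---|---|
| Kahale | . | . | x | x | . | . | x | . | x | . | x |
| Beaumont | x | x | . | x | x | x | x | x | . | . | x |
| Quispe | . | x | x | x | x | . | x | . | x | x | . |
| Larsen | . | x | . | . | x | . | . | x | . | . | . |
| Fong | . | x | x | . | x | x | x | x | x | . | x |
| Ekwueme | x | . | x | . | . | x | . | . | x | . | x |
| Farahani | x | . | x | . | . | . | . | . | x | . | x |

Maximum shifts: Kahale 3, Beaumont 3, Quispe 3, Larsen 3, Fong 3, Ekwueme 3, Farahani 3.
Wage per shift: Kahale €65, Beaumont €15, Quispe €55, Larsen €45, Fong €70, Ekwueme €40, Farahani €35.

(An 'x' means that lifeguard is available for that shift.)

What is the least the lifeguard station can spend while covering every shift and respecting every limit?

€460

Slot 10 can only be covered by Quispe, so that assignment is forced.
Picking the cheapest available lifeguard for each shift independently would cost €325, but that ignores the shift limits.
An optimal schedule: Slot 1→Farahani+Ekwueme, Slot 2→Beaumont+Larsen, Slot 3→Farahani, Slot 4→Beaumont, Slot 5→Larsen, Slot 6→Ekwueme, Slot 7→Beaumont, Slot 8→Larsen, Slot 9→Farahani, Slot 10→Quispe, Slot 11→Ekwueme.
Total: 35 + 40 + 15 + 45 + 35 + 15 + 45 + 40 + 15 + 45 + 35 + 55 + 40 = €460.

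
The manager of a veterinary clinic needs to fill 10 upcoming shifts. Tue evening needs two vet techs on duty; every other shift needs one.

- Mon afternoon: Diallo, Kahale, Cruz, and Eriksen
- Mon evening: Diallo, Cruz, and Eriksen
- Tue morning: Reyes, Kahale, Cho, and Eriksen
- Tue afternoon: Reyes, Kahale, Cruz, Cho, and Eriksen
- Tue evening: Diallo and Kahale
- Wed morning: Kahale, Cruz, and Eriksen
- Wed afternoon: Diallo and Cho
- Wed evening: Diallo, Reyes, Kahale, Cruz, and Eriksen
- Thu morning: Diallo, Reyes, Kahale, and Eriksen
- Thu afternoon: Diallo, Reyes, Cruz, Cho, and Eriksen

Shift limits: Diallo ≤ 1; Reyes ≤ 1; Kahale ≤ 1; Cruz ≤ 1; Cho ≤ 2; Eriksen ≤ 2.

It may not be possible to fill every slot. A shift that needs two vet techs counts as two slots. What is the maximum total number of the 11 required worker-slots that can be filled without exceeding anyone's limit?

Total capacity across all vet techs is 1+1+1+1+2+2 = 8, and 11 slots are needed, so at most 8 can be filled.
An assignment achieving 8: Mon afternoon→Eriksen, Mon evening→Cruz, Tue morning→Reyes, Tue afternoon→Cho, Tue evening→Diallo+Kahale, Wed morning→Eriksen, Wed afternoon→Cho.
Loads: Diallo 1/1, Reyes 1/1, Kahale 1/1, Cruz 1/1, Cho 2/2, Eriksen 2/2.

8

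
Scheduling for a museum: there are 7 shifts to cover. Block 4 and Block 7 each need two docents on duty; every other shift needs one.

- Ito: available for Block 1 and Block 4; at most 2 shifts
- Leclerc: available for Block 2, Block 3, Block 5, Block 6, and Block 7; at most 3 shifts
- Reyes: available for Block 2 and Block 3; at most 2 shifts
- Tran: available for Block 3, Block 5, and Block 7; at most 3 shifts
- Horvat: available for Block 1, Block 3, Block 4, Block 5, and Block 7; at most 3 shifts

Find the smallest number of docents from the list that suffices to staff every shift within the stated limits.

9 slots to fill and no one can take more than 3, so at least ⌈9/3⌉ = 3 docents are needed.
No set of 3 docents can cover every shift (each such set leaves at least one shift with no one available or exceeds a cap).
Ito, Leclerc, Reyes, and Horvat alone can cover everything: Block 1→Ito, Block 2→Leclerc, Block 3→Reyes, Block 4→Ito+Horvat, Block 5→Horvat, Block 6→Leclerc, Block 7→Leclerc+Horvat.

4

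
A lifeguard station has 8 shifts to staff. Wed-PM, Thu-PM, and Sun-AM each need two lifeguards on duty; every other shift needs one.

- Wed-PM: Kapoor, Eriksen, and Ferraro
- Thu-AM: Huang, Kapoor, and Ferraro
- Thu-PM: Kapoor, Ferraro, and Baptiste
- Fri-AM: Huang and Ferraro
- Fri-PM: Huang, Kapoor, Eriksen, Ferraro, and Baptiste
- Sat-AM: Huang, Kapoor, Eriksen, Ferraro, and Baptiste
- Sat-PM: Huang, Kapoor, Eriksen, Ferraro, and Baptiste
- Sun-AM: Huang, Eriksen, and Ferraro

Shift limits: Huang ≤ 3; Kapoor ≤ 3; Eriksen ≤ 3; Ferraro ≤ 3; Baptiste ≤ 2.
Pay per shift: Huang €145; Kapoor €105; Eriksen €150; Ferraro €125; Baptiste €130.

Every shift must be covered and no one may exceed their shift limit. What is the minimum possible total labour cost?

Picking the cheapest available lifeguard for each shift independently would cost €1275, but that ignores the shift limits.
An optimal schedule: Wed-PM→Kapoor+Ferraro, Thu-AM→Kapoor, Thu-PM→Kapoor+Baptiste, Fri-AM→Ferraro, Fri-PM→Baptiste, Sat-AM→Huang, Sat-PM→Huang, Sun-AM→Ferraro+Huang.
Total: 105 + 125 + 105 + 105 + 130 + 125 + 130 + 145 + 145 + 125 + 145 = €1385.

€1385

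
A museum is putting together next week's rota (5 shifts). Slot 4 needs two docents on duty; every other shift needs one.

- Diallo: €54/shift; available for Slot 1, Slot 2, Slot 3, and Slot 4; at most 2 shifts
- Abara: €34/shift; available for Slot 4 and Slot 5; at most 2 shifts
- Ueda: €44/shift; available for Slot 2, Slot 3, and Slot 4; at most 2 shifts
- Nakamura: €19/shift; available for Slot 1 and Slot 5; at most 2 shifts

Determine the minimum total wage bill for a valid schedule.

Picking the cheapest available docent for each shift independently would cost €204, but that ignores the shift limits.
An optimal schedule: Slot 1→Nakamura, Slot 2→Ueda, Slot 3→Ueda, Slot 4→Abara+Diallo, Slot 5→Nakamura.
Total: 19 + 44 + 44 + 34 + 54 + 19 = €214.

€214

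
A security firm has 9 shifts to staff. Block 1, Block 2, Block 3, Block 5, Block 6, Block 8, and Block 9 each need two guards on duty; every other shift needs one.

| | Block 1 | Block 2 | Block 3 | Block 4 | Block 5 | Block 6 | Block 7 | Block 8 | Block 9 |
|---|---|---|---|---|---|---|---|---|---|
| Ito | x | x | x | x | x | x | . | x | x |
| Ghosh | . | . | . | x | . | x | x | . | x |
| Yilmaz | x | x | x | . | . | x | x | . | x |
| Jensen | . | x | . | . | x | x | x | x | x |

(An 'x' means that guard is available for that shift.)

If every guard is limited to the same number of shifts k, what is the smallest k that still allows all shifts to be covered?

With 4 guards and 16 worker-slots to fill, someone must work at least ⌈16/4⌉ = 4 shifts, so k ≥ 4.
k = 4 works: Block 1→Ito+Yilmaz, Block 2→Yilmaz+Jensen, Block 3→Ito+Yilmaz, Block 4→Ghosh, Block 5→Ito+Jensen, Block 6→Ghosh+Yilmaz, Block 7→Ghosh, Block 8→Ito+Jensen, Block 9→Ghosh+Jensen.
Loads: Ito 4, Ghosh 4, Yilmaz 4, Jensen 4 — all ≤ 4.

4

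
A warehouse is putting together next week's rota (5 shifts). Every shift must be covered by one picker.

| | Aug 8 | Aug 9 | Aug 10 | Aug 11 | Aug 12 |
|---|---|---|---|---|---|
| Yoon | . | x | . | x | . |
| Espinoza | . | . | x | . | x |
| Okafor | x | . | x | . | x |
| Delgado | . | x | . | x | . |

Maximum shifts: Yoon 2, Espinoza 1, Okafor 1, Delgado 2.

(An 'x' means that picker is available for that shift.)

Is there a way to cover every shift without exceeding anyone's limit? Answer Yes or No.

Total capacity is 6 and 5 slots are needed, so capacity alone doesn't rule it out.
Shifts {Aug 8, Aug 10, Aug 12} need 3 worker-slots in total, but the pickers available for any of those shifts (Espinoza and Okafor) can supply at most 2 among them. So no valid schedule exists.

No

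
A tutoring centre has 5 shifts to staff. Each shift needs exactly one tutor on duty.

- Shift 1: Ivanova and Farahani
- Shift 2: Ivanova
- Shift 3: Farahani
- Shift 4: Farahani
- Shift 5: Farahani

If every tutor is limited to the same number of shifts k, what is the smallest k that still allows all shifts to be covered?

With 2 tutors and 5 worker-slots to fill, someone must work at least ⌈5/2⌉ = 3 shifts, so k ≥ 3.
k = 3 works: Shift 1→Ivanova, Shift 2→Ivanova, Shift 3→Farahani, Shift 4→Farahani, Shift 5→Farahani.
Loads: Ivanova 2, Farahani 3 — all ≤ 3.

3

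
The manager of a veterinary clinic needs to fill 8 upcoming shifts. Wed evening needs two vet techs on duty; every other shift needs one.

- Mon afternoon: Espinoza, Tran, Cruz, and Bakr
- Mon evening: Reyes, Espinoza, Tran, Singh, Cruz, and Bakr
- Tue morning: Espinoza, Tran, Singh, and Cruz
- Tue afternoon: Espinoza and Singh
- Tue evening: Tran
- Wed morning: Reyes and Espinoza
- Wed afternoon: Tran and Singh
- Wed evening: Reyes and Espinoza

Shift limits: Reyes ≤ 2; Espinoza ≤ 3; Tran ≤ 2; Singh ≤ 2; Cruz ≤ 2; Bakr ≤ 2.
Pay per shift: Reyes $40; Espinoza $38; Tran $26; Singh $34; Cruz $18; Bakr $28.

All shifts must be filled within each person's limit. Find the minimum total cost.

Tue evening can only be covered by Tran, so that assignment is forced.
Wed evening can only be covered by Reyes and Espinoza, so that assignment is forced.
Picking the cheapest available vet tech for each shift independently would cost $256, but that ignores the shift limits.
An optimal schedule: Mon afternoon→Cruz, Mon evening→Bakr, Tue morning→Cruz, Tue afternoon→Singh, Tue evening→Tran, Wed morning→Espinoza, Wed afternoon→Tran, Wed evening→Espinoza+Reyes.
Total: 18 + 28 + 18 + 34 + 26 + 38 + 26 + 38 + 40 = $266.

$266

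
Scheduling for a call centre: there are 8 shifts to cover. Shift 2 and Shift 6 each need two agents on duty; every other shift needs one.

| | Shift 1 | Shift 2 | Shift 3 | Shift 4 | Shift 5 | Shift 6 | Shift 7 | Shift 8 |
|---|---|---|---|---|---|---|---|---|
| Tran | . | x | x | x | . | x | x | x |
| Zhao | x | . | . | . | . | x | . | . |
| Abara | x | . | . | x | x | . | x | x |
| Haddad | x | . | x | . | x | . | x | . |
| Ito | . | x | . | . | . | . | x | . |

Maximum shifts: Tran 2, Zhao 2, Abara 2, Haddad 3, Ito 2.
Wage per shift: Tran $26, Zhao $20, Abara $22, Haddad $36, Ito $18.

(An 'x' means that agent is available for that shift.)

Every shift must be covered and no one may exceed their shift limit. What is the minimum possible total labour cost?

$244

Shift 2 can only be covered by Tran and Ito, so that assignment is forced.
Shift 6 can only be covered by Tran and Zhao, so that assignment is forced.
Picking the cheapest available agent for each shift independently would cost $220, but that ignores the shift limits.
An optimal schedule: Shift 1→Zhao, Shift 2→Ito+Tran, Shift 3→Haddad, Shift 4→Abara, Shift 5→Haddad, Shift 6→Zhao+Tran, Shift 7→Ito, Shift 8→Abara.
Total: 20 + 18 + 26 + 36 + 22 + 36 + 20 + 26 + 18 + 22 = $244.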